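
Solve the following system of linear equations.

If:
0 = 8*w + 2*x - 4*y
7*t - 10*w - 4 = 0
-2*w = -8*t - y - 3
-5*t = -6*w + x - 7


Then:
t = -53/76
w = -135/152
x = 98/19
y = 61/76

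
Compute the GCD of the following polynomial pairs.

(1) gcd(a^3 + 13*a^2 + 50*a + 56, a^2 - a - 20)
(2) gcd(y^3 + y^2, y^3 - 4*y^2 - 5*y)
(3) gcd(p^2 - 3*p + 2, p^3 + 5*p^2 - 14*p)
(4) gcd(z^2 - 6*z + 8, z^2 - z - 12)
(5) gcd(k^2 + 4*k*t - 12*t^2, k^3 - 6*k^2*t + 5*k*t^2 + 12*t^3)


(1) = gcd((a + 2)*(a + 4)*(a + 7), (a - 5)*(a + 4)) = a + 4
(2) = gcd(y^2*(y + 1), y*(y - 5)*(y + 1)) = y^2 + y
(3) = gcd((p - 2)*(p - 1), p*(p - 2)*(p + 7)) = p - 2
(4) = z - 4
(5) = gcd((k - 2*t)*(k + 6*t), (k - 4*t)*(k - 3*t)*(k + t)) = 1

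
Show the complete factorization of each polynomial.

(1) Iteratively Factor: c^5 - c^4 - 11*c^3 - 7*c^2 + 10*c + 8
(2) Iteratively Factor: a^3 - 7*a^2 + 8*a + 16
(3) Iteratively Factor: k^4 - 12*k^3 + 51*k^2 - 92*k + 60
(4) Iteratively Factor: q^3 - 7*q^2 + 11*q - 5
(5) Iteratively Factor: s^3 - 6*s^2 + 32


(1) = (c + 2)*(c^4 - 3*c^3 - 5*c^2 + 3*c + 4) = (c - 1)*(c + 2)*(c^3 - 2*c^2 - 7*c - 4) = (c - 1)*(c + 1)*(c + 2)*(c^2 - 3*c - 4) = (c - 1)*(c + 1)^2*(c + 2)*(c - 4)
(2) = (a + 1)*(a^2 - 8*a + 16) = (a - 4)*(a + 1)*(a - 4)
(3) = (k - 2)*(k^3 - 10*k^2 + 31*k - 30) = (k - 3)*(k - 2)*(k^2 - 7*k + 10) = (k - 3)*(k - 2)^2*(k - 5)
(4) = (q - 5)*(q^2 - 2*q + 1) = (q - 5)*(q - 1)*(q - 1)
(5) = (s + 2)*(s^2 - 8*s + 16) = (s - 4)*(s + 2)*(s - 4)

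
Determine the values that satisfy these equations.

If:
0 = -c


Then:
c = 0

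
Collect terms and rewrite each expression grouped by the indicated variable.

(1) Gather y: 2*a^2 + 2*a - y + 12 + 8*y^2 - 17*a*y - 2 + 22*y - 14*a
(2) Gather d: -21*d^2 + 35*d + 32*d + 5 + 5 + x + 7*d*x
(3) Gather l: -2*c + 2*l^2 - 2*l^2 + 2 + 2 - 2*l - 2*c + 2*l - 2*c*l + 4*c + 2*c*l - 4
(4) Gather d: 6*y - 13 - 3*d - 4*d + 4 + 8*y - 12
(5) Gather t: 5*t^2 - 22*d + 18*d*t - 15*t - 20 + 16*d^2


(1) = 2*a^2 - 12*a + 8*y^2 + y*(21 - 17*a) + 10
(2) = -21*d^2 + d*(7*x + 67) + x + 10
(3) = 0
(4) = -7*d + 14*y - 21
(5) = 16*d^2 - 22*d + 5*t^2 + t*(18*d - 15) - 20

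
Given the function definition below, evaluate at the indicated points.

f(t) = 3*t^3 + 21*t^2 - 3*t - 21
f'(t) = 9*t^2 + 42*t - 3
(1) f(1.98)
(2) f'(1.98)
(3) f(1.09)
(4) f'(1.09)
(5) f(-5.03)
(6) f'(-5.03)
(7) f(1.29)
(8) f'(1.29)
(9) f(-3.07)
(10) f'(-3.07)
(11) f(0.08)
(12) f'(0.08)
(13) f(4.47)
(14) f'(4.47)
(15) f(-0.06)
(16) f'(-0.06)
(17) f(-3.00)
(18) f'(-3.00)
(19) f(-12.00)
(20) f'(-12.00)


(1) = 78.68
(2) = 115.44
(3) = 4.57
(4) = 53.47
(5) = 143.62
(6) = 13.45
(7) = 16.52
(8) = 66.16
(9) = 99.33
(10) = -47.12
(11) = -21.10
(12) = 0.42
(13) = 653.13
(14) = 364.57
(15) = -20.75
(16) = -5.49
(17) = 96.00
(18) = -48.00
(19) = -2145.00
(20) = 789.00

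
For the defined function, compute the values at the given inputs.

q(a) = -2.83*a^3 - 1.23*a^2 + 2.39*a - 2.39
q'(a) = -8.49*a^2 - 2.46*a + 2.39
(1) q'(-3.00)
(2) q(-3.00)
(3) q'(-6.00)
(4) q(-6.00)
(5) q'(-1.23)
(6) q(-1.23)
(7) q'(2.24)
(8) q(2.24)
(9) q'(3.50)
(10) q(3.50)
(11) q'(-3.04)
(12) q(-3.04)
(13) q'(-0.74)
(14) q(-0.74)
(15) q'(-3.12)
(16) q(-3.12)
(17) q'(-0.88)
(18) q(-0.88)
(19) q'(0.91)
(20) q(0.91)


(1) = -66.64
(2) = 55.78
(3) = -288.49
(4) = 550.27
(5) = -7.43
(6) = -1.92
(7) = -45.72
(8) = -35.02
(9) = -110.22
(10) = -130.43
(11) = -68.59
(12) = 58.48
(13) = -0.44
(14) = -3.69
(15) = -72.58
(16) = 64.13
(17) = -2.02
(18) = -3.52
(19) = -6.88
(20) = -3.37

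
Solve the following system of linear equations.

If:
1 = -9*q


Then:
q = -1/9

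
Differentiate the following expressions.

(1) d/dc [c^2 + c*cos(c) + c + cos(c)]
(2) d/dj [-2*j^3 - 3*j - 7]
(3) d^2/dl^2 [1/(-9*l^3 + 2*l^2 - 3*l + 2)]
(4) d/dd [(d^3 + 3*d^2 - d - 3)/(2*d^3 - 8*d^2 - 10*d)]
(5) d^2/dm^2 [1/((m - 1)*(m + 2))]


(1) = -c*sin(c) + 2*c + sqrt(2)*cos(c + pi/4) + 1
(2) = -6*j^2 - 3
(3) = 2*((27*l - 2)*(9*l^3 - 2*l^2 + 3*l - 2) - (27*l^2 - 4*l + 3)^2)/(9*l^3 - 2*l^2 + 3*l - 2)^3
(4) = (-7*d^2 + 6*d - 15)/(2*d^2*(d^2 - 10*d + 25))
(5) = 2*((m - 1)^2 + (m - 1)*(m + 2) + (m + 2)^2)/((m - 1)^3*(m + 2)^3)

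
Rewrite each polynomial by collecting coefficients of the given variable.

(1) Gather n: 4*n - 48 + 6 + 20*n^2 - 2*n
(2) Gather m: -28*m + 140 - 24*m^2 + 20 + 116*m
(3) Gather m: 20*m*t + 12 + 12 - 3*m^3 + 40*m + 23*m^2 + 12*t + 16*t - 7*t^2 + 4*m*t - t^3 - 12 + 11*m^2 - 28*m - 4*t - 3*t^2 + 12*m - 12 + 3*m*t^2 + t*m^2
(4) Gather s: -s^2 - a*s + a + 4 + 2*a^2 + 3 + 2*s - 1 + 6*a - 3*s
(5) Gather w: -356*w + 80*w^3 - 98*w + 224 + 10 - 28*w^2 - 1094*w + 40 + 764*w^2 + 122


(1) = 20*n^2 + 2*n - 42
(2) = -24*m^2 + 88*m + 160
(3) = -3*m^3 + m^2*(t + 34) + m*(3*t^2 + 24*t + 24) - t^3 - 10*t^2 + 24*t
(4) = 2*a^2 + 7*a - s^2 + s*(-a - 1) + 6
(5) = 80*w^3 + 736*w^2 - 1548*w + 396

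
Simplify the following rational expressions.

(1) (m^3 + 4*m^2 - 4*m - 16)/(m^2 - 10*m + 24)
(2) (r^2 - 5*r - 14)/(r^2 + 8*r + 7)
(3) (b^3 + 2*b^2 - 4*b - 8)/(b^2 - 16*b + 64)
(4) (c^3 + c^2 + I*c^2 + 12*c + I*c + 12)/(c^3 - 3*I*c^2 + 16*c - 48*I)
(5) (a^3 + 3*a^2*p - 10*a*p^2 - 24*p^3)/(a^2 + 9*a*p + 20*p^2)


(1) = (m^3 + 4*m^2 - 4*m - 16)/(m^2 - 10*m + 24)
(2) = (r^2 - 5*r - 14)/(r^2 + 8*r + 7)
(3) = (b^3 + 2*b^2 - 4*b - 8)/(b^2 - 16*b + 64)
(4) = (c + 1)/(c - 4*I)
(5) = (a^2 - a*p - 6*p^2)/(a + 5*p)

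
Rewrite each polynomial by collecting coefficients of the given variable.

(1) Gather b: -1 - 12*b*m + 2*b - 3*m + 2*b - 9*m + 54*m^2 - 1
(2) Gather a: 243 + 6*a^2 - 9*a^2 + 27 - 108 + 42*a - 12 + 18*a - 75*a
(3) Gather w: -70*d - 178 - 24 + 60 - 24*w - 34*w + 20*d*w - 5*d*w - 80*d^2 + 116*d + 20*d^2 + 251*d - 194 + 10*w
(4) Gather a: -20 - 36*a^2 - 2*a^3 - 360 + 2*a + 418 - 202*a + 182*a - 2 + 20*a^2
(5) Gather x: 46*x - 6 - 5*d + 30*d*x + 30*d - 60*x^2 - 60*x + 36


(1) = b*(4 - 12*m) + 54*m^2 - 12*m - 2
(2) = -3*a^2 - 15*a + 150
(3) = -60*d^2 + 297*d + w*(15*d - 48) - 336
(4) = -2*a^3 - 16*a^2 - 18*a + 36
(5) = 25*d - 60*x^2 + x*(30*d - 14) + 30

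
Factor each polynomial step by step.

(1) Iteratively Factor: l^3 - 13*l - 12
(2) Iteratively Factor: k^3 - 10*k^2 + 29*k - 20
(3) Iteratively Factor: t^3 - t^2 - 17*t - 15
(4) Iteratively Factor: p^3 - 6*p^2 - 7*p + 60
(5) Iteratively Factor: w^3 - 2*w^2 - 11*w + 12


(1) = (l + 3)*(l^2 - 3*l - 4) = (l - 4)*(l + 3)*(l + 1)
(2) = (k - 1)*(k^2 - 9*k + 20) = (k - 5)*(k - 1)*(k - 4)
(3) = (t + 3)*(t^2 - 4*t - 5) = (t + 1)*(t + 3)*(t - 5)
(4) = (p - 4)*(p^2 - 2*p - 15) = (p - 5)*(p - 4)*(p + 3)
(5) = (w + 3)*(w^2 - 5*w + 4) = (w - 1)*(w + 3)*(w - 4)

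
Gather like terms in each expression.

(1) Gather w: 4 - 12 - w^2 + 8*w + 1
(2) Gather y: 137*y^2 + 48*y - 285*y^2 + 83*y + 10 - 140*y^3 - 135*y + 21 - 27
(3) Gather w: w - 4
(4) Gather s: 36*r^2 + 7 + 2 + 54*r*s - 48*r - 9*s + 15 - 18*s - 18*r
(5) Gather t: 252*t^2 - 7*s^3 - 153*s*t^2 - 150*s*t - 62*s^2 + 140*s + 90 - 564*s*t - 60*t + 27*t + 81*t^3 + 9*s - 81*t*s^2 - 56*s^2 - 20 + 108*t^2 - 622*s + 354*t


(1) = -w^2 + 8*w - 7
(2) = -140*y^3 - 148*y^2 - 4*y + 4
(3) = w - 4
(4) = 36*r^2 - 66*r + s*(54*r - 27) + 24
(5) = -7*s^3 - 118*s^2 - 473*s + 81*t^3 + t^2*(360 - 153*s) + t*(-81*s^2 - 714*s + 321) + 70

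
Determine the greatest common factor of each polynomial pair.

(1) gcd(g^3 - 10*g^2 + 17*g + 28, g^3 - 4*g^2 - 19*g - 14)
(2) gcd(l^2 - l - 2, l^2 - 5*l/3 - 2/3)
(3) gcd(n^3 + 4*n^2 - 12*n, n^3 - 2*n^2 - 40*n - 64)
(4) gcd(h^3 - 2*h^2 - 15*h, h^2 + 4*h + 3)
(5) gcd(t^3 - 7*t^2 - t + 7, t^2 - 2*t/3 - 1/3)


(1) = g^2 - 6*g - 7
(2) = gcd((l - 2)*(l + 1), (l - 2)*(l + 1/3)) = l - 2
(3) = gcd(n*(n - 2)*(n + 6), (n - 8)*(n + 2)*(n + 4)) = 1
(4) = gcd(h*(h - 5)*(h + 3), (h + 1)*(h + 3)) = h + 3
(5) = t - 1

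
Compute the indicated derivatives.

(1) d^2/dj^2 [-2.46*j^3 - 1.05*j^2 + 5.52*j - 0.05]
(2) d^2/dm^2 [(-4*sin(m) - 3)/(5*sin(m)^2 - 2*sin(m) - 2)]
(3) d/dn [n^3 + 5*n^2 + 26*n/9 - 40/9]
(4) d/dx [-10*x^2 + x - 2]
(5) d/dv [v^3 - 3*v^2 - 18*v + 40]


(1) = -14.76*j - 2.1
(2) = 2*(-50*sin(m)^5 - 170*sin(m)^4 + 25*sin(m)^3 + 167*sin(m)^2 + 28*sin(m) + 26)/(-5*sin(m)^2 + 2*sin(m) + 2)^3
(3) = 3*n^2 + 10*n + 26/9
(4) = 1 - 20*x
(5) = 3*v^2 - 6*v - 18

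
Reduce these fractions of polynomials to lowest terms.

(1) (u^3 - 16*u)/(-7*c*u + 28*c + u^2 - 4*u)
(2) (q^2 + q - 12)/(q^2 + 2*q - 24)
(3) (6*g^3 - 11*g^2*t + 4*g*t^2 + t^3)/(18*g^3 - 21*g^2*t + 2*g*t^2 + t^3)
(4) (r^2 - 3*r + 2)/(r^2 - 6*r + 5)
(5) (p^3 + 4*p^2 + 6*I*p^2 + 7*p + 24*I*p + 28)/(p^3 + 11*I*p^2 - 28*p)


(1) = (u^2 + 4*u)/(-7*c + u)
(2) = (q^2 + q - 12)/(q^2 + 2*q - 24)
(3) = (-g + t)/(-3*g + t)
(4) = (r - 2)/(r - 5)
(5) = (p^2 + p*(4 - I) - 4*I)/(p^2 + 4*I*p)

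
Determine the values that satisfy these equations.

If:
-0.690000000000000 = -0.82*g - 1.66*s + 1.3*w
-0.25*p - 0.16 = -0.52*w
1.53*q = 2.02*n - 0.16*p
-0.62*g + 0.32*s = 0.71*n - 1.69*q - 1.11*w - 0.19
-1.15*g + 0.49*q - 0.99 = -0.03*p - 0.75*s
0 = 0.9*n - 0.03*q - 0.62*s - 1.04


Then:
g = -0.93
n = 0.64
p = -5.12
q = 1.38
s = -0.81
w = -2.16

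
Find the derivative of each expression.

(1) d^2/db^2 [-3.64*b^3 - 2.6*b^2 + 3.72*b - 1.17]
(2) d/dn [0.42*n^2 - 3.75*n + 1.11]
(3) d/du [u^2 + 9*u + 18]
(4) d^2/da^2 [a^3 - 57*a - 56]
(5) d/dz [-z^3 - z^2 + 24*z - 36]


(1) = -21.84*b - 5.2
(2) = 0.84*n - 3.75
(3) = 2*u + 9
(4) = 6*a
(5) = -3*z^2 - 2*z + 24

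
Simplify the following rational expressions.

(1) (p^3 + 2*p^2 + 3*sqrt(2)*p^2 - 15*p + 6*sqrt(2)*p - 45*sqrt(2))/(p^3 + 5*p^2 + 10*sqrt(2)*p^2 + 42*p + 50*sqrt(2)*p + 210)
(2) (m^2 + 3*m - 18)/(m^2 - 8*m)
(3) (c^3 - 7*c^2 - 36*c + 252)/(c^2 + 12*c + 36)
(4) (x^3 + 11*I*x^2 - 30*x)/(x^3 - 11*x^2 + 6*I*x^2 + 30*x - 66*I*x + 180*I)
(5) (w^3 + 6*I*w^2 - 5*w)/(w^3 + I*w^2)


(1) = (p - 3)/(p + 7*sqrt(2))
(2) = (m^2 + 3*m - 18)/(m^2 - 8*m)
(3) = (c^2 - 13*c + 42)/(c + 6)
(4) = (x^2 + 5*I*x)/(x^2 - 11*x + 30)
(5) = (w + 5*I)/w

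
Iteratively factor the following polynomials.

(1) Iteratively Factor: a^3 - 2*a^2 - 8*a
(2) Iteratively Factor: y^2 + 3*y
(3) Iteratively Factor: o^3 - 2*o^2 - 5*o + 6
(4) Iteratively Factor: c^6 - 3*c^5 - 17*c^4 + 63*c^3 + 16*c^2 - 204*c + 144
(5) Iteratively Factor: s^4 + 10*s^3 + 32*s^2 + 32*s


(1) = (a - 4)*(a^2 + 2*a) = a*(a - 4)*(a + 2)
(2) = (y)*(y + 3)
(3) = (o - 3)*(o^2 + o - 2) = (o - 3)*(o + 2)*(o - 1)
(4) = (c - 2)*(c^5 - c^4 - 19*c^3 + 25*c^2 + 66*c - 72) = (c - 3)*(c - 2)*(c^4 + 2*c^3 - 13*c^2 - 14*c + 24) = (c - 3)*(c - 2)*(c + 4)*(c^3 - 2*c^2 - 5*c + 6) = (c - 3)*(c - 2)*(c + 2)*(c + 4)*(c^2 - 4*c + 3) = (c - 3)*(c - 2)*(c - 1)*(c + 2)*(c + 4)*(c - 3)
(5) = (s + 2)*(s^3 + 8*s^2 + 16*s) = (s + 2)*(s + 4)*(s^2 + 4*s) = s*(s + 2)*(s + 4)*(s + 4)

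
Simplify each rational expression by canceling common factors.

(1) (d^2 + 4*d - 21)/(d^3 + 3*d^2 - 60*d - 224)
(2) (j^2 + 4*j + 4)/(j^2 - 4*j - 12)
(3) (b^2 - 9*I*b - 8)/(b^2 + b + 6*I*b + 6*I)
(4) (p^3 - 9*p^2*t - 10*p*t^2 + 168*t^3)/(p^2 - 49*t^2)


(1) = (d - 3)/(d^2 - 4*d - 32)
(2) = (j + 2)/(j - 6)
(3) = (b^2 - 9*I*b - 8)/(b^2 + b*(1 + 6*I) + 6*I)
(4) = (p^2 - 2*p*t - 24*t^2)/(p + 7*t)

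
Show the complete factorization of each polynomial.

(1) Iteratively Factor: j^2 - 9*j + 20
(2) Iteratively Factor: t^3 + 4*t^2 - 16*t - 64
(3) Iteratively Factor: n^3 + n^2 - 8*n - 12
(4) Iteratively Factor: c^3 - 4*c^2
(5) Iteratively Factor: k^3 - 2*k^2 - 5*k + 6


(1) = (j - 5)*(j - 4)
(2) = (t - 4)*(t^2 + 8*t + 16) = (t - 4)*(t + 4)*(t + 4)
(3) = (n + 2)*(n^2 - n - 6) = (n + 2)^2*(n - 3)
(4) = (c)*(c^2 - 4*c) = c*(c - 4)*(c)
(5) = (k - 3)*(k^2 + k - 2) = (k - 3)*(k + 2)*(k - 1)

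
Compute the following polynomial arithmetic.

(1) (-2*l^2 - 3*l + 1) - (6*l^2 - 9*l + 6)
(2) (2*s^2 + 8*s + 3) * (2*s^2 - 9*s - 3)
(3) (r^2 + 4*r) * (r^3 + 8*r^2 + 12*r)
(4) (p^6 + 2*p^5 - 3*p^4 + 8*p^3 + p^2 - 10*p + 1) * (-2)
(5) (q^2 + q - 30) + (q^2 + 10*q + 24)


(1) = -8*l^2 + 6*l - 5
(2) = 4*s^4 - 2*s^3 - 72*s^2 - 51*s - 9
(3) = r^5 + 12*r^4 + 44*r^3 + 48*r^2
(4) = -2*p^6 - 4*p^5 + 6*p^4 - 16*p^3 - 2*p^2 + 20*p - 2
(5) = 2*q^2 + 11*q - 6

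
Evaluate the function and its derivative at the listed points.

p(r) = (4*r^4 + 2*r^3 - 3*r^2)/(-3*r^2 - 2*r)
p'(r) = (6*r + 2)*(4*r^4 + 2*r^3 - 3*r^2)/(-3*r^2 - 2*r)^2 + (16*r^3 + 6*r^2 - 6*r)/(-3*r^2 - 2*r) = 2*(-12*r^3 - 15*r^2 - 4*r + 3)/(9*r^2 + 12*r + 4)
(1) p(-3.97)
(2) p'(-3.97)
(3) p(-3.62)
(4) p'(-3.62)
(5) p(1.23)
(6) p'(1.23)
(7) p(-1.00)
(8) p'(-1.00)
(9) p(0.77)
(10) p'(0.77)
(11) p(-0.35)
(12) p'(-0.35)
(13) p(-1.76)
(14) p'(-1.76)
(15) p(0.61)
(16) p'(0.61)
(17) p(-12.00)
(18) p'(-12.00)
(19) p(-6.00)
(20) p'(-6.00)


(1) = -20.87
(2) = 10.86
(3) = -17.23
(4) = 9.94
(5) = -1.19
(6) = -2.90
(7) = 1.00
(8) = 8.00
(9) = -0.16
(10) = -1.56
(11) = -1.18
(12) = 6.82
(13) = -3.15
(14) = 5.39
(15) = 0.05
(16) = -1.06
(17) = -193.76
(18) = 32.23
(19) = -48.38
(20) = 16.24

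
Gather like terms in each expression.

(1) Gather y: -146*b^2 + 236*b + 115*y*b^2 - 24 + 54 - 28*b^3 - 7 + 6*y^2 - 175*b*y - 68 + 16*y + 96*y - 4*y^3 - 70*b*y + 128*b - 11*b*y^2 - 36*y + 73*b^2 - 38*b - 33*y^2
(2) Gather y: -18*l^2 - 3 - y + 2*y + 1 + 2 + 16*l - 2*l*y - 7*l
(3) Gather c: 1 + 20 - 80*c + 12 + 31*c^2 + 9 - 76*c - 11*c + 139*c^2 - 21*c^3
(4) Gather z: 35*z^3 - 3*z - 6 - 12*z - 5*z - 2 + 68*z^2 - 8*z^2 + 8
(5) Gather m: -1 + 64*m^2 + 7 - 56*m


(1) = -28*b^3 - 73*b^2 + 326*b - 4*y^3 + y^2*(-11*b - 27) + y*(115*b^2 - 245*b + 76) - 45
(2) = -18*l^2 + 9*l + y*(1 - 2*l)
(3) = -21*c^3 + 170*c^2 - 167*c + 42
(4) = 35*z^3 + 60*z^2 - 20*z
(5) = 64*m^2 - 56*m + 6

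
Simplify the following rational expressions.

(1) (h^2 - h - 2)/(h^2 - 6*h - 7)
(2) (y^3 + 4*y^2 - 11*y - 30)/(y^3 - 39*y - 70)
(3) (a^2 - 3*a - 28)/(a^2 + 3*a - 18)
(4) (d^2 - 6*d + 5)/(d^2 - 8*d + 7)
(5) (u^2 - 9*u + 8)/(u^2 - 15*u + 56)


(1) = (h - 2)/(h - 7)
(2) = (y - 3)/(y - 7)
(3) = (a^2 - 3*a - 28)/(a^2 + 3*a - 18)
(4) = (d - 5)/(d - 7)
(5) = (u - 1)/(u - 7)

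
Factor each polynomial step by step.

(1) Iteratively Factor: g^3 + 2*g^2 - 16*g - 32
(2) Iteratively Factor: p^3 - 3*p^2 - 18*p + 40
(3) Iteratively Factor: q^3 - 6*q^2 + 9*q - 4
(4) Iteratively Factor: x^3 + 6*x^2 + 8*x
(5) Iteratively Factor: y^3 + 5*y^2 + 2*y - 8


(1) = (g + 4)*(g^2 - 2*g - 8) = (g + 2)*(g + 4)*(g - 4)
(2) = (p - 2)*(p^2 - p - 20) = (p - 5)*(p - 2)*(p + 4)
(3) = (q - 4)*(q^2 - 2*q + 1) = (q - 4)*(q - 1)*(q - 1)
(4) = (x + 2)*(x^2 + 4*x) = x*(x + 2)*(x + 4)
(5) = (y + 2)*(y^2 + 3*y - 4) = (y + 2)*(y + 4)*(y - 1)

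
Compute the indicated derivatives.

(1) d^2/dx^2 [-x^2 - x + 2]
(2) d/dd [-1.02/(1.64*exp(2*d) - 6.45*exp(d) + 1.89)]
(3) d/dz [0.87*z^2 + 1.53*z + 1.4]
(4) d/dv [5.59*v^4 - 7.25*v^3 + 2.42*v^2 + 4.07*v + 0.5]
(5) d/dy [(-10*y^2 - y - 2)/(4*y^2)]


(1) = -2
(2) = (3.3456*exp(d) - 6.579)*exp(d)/(1.64*exp(2*d) - 6.45*exp(d) + 1.89)^2
(3) = 1.74*z + 1.53
(4) = 22.36*v^3 - 21.75*v^2 + 4.84*v + 4.07
(5) = (y + 4)/(4*y^3)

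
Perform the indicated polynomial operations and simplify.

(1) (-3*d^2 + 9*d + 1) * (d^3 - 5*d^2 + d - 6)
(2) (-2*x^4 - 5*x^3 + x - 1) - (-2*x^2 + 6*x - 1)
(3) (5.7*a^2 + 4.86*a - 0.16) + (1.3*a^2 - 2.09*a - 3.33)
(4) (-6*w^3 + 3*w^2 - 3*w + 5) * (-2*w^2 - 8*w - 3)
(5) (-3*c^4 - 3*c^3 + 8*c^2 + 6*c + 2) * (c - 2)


(1) = -3*d^5 + 24*d^4 - 47*d^3 + 22*d^2 - 53*d - 6
(2) = -2*x^4 - 5*x^3 + 2*x^2 - 5*x
(3) = 7.0*a^2 + 2.77*a - 3.49
(4) = 12*w^5 + 42*w^4 + 5*w^2 - 31*w - 15
(5) = -3*c^5 + 3*c^4 + 14*c^3 - 10*c^2 - 10*c - 4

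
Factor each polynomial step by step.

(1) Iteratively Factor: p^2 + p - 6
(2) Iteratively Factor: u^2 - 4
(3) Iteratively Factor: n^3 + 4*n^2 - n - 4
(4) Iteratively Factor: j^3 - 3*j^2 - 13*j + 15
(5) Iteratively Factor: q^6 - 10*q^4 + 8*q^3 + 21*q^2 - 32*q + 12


(1) = (p + 3)*(p - 2)
(2) = (u + 2)*(u - 2)
(3) = (n + 4)*(n^2 - 1) = (n + 1)*(n + 4)*(n - 1)
(4) = (j - 1)*(j^2 - 2*j - 15) = (j - 5)*(j - 1)*(j + 3)
(5) = (q - 1)*(q^5 + q^4 - 9*q^3 - q^2 + 20*q - 12) = (q - 2)*(q - 1)*(q^4 + 3*q^3 - 3*q^2 - 7*q + 6) = (q - 2)*(q - 1)^2*(q^3 + 4*q^2 + q - 6) = (q - 2)*(q - 1)^2*(q + 2)*(q^2 + 2*q - 3) = (q - 2)*(q - 1)^3*(q + 2)*(q + 3)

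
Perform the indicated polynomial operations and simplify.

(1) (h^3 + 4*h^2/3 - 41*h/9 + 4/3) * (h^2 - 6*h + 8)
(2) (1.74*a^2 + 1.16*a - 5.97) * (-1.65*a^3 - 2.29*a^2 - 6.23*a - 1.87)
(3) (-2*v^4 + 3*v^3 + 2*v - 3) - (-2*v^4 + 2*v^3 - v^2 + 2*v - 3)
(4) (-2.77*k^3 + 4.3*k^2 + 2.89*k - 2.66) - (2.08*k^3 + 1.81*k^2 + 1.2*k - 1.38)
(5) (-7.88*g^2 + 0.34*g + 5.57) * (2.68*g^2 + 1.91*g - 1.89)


(1) = h^5 - 14*h^4/3 - 41*h^3/9 + 118*h^2/3 - 400*h/9 + 32/3
(2) = -2.871*a^5 - 5.8986*a^4 - 3.6461*a^3 + 3.1907*a^2 + 35.0239*a + 11.1639
(3) = v^3 + v^2
(4) = -4.85*k^3 + 2.49*k^2 + 1.69*k - 1.28
(5) = -21.1184*g^4 - 14.1396*g^3 + 30.4702*g^2 + 9.9961*g - 10.5273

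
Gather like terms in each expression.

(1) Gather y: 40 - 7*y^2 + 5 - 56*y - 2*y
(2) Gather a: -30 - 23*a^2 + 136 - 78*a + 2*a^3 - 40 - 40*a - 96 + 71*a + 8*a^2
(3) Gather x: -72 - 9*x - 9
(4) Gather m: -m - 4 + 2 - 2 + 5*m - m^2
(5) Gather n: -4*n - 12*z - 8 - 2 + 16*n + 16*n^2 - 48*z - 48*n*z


(1) = -7*y^2 - 58*y + 45
(2) = 2*a^3 - 15*a^2 - 47*a - 30
(3) = -9*x - 81
(4) = -m^2 + 4*m - 4
(5) = 16*n^2 + n*(12 - 48*z) - 60*z - 10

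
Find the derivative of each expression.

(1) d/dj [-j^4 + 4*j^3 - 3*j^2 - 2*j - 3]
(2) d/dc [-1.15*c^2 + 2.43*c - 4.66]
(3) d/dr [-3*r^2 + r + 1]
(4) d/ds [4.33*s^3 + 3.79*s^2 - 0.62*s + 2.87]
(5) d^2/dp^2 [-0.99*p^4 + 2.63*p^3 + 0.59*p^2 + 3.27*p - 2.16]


(1) = -4*j^3 + 12*j^2 - 6*j - 2
(2) = 2.43 - 2.3*c
(3) = 1 - 6*r
(4) = 12.99*s^2 + 7.58*s - 0.62
(5) = -11.88*p^2 + 15.78*p + 1.18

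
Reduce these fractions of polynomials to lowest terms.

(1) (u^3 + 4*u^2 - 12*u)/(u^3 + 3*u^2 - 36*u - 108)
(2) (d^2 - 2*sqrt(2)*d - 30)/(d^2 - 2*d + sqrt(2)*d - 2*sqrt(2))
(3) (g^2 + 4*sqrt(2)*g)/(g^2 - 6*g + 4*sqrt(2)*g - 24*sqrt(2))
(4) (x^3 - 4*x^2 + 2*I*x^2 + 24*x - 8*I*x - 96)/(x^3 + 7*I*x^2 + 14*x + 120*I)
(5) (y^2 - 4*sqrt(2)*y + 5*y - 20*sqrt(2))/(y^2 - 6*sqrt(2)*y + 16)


(1) = (u^2 - 2*u)/(u^2 - 3*u - 18)
(2) = (d^2 - 2*sqrt(2)*d - 30)/(d^2 + d*(-2 + sqrt(2)) - 2*sqrt(2))
(3) = g/(g - 6)
(4) = (x - 4)/(x + 5*I)
(5) = (y + 5)/(y - 2*sqrt(2))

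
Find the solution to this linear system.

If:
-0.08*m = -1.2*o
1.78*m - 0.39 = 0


Then:
m = 0.22
o = 0.01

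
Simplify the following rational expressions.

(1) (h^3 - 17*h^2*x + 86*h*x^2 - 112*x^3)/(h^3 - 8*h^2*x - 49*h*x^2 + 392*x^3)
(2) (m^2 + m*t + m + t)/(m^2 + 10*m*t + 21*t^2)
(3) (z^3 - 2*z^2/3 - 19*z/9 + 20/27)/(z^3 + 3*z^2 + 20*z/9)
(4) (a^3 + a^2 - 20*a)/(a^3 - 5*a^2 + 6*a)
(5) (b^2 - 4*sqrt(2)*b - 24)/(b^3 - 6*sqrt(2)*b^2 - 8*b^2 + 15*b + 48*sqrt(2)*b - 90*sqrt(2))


(1) = (h - 2*x)/(h + 7*x)
(2) = (m^2 + m*t + m + t)/(m^2 + 10*m*t + 21*t^2)
(3) = (9*z^2 - 18*z + 5)/(9*z^2 + 15*z)
(4) = (a^2 + a - 20)/(a^2 - 5*a + 6)
(5) = (b + 2*sqrt(2))/(b^2 - 8*b + 15)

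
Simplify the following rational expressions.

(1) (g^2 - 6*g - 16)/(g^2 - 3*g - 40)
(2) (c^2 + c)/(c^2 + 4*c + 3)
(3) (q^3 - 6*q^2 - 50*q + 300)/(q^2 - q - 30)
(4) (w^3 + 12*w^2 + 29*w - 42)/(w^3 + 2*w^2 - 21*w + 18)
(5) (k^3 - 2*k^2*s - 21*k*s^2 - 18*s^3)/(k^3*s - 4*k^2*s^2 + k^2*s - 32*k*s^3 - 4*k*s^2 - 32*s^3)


(1) = (g + 2)/(g + 5)
(2) = c/(c + 3)
(3) = (q^2 - 50)/(q + 5)
(4) = (w + 7)/(w - 3)
(5) = (-k^3 + 2*k^2*s + 21*k*s^2 + 18*s^3)/(-k^3*s + 4*k^2*s^2 - k^2*s + 32*k*s^3 + 4*k*s^2 + 32*s^3)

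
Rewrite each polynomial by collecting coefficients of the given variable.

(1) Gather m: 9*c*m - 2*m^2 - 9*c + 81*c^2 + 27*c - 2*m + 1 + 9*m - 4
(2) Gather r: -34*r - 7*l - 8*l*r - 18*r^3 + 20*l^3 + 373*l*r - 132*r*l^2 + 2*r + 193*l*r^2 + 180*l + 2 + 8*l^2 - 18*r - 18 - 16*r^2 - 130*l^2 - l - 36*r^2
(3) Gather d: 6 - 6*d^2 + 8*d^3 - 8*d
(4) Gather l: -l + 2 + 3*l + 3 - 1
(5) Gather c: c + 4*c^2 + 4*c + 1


(1) = 81*c^2 + 18*c - 2*m^2 + m*(9*c + 7) - 3
(2) = 20*l^3 - 122*l^2 + 172*l - 18*r^3 + r^2*(193*l - 52) + r*(-132*l^2 + 365*l - 50) - 16
(3) = 8*d^3 - 6*d^2 - 8*d + 6
(4) = 2*l + 4
(5) = 4*c^2 + 5*c + 1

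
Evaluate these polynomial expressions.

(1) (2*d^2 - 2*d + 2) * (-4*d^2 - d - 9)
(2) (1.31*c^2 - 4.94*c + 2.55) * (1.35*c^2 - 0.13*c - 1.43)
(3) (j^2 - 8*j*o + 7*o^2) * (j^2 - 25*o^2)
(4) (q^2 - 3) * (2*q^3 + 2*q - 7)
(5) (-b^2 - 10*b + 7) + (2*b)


(1) = -8*d^4 + 6*d^3 - 24*d^2 + 16*d - 18
(2) = 1.7685*c^4 - 6.8393*c^3 + 2.2114*c^2 + 6.7327*c - 3.6465
(3) = j^4 - 8*j^3*o - 18*j^2*o^2 + 200*j*o^3 - 175*o^4
(4) = 2*q^5 - 4*q^3 - 7*q^2 - 6*q + 21
(5) = -b^2 - 8*b + 7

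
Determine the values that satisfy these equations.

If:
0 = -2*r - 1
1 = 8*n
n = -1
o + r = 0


Then:
No Solution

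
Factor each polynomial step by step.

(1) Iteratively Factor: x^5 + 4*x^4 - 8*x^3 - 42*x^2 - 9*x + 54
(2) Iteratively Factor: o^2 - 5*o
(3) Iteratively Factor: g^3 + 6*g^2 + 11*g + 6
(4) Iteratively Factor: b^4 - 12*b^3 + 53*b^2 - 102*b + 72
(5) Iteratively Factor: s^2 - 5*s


(1) = (x + 2)*(x^4 + 2*x^3 - 12*x^2 - 18*x + 27) = (x - 3)*(x + 2)*(x^3 + 5*x^2 + 3*x - 9) = (x - 3)*(x + 2)*(x + 3)*(x^2 + 2*x - 3) = (x - 3)*(x + 2)*(x + 3)^2*(x - 1)
(2) = (o)*(o - 5)
(3) = (g + 3)*(g^2 + 3*g + 2) = (g + 2)*(g + 3)*(g + 1)
(4) = (b - 4)*(b^3 - 8*b^2 + 21*b - 18) = (b - 4)*(b - 3)*(b^2 - 5*b + 6) = (b - 4)*(b - 3)^2*(b - 2)
(5) = (s - 5)*(s)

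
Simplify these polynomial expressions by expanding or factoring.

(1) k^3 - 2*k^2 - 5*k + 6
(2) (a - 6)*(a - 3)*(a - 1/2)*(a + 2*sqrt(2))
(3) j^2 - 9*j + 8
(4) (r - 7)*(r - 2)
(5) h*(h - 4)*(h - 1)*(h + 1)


(1) = (k - 3)*(k - 1)*(k + 2)
(2) = a^4 - 19*a^3/2 + 2*sqrt(2)*a^3 - 19*sqrt(2)*a^2 + 45*a^2/2 - 9*a + 45*sqrt(2)*a - 18*sqrt(2)
(3) = (j - 8)*(j - 1)
(4) = r^2 - 9*r + 14
(5) = h^4 - 4*h^3 - h^2 + 4*h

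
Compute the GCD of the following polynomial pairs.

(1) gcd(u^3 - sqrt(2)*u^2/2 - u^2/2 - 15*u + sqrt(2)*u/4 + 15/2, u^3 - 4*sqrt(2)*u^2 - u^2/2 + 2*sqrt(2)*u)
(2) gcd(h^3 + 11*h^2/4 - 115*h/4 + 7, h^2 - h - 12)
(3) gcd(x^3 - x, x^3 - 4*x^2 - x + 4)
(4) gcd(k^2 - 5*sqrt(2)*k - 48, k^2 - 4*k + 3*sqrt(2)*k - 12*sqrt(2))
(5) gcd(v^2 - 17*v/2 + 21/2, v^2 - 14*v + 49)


(1) = gcd((u - 1/2)*(u - 3*sqrt(2))*(u + 5*sqrt(2)/2), u*(u - 1/2)*(u - 4*sqrt(2))) = u - 1/2
(2) = gcd((h - 4)*(h - 1/4)*(h + 7), (h - 4)*(h + 3)) = h - 4
(3) = x^2 - 1
(4) = gcd((k - 8*sqrt(2))*(k + 3*sqrt(2)), (k - 4)*(k + 3*sqrt(2))) = k + 3*sqrt(2)
(5) = gcd((v - 7)*(v - 3/2), (v - 7)^2) = v - 7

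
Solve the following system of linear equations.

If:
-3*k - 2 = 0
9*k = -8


Then:
No Solution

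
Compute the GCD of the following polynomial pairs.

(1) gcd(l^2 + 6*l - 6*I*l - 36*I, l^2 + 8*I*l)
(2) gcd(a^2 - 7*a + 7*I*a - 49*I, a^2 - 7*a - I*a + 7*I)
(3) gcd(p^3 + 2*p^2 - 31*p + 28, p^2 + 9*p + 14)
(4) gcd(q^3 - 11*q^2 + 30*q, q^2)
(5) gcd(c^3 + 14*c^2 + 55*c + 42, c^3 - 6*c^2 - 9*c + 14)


(1) = gcd((l + 6)*(l - 6*I), l*(l + 8*I)) = 1
(2) = gcd((a - 7)*(a + 7*I), (a - 7)*(a - I)) = a - 7
(3) = gcd((p - 4)*(p - 1)*(p + 7), (p + 2)*(p + 7)) = p + 7
(4) = q
(5) = gcd((c + 1)*(c + 6)*(c + 7), (c - 7)*(c - 1)*(c + 2)) = 1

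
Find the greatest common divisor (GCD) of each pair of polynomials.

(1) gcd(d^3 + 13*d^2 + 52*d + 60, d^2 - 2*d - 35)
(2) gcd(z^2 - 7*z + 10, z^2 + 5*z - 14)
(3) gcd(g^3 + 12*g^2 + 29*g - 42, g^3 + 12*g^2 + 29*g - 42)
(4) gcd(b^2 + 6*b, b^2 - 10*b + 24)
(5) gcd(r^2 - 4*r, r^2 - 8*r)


(1) = gcd((d + 2)*(d + 5)*(d + 6), (d - 7)*(d + 5)) = d + 5
(2) = gcd((z - 5)*(z - 2), (z - 2)*(z + 7)) = z - 2
(3) = g^3 + 12*g^2 + 29*g - 42
(4) = gcd(b*(b + 6), (b - 6)*(b - 4)) = 1
(5) = gcd(r*(r - 4), r*(r - 8)) = r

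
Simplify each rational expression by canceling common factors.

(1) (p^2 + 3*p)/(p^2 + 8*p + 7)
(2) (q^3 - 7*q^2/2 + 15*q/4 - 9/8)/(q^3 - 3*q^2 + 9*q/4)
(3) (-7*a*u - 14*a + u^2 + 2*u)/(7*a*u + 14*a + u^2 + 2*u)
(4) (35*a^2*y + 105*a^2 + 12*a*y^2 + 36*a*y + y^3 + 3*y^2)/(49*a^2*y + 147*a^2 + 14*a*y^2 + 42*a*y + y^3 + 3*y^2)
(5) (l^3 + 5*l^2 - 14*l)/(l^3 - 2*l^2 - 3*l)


(1) = (p^2 + 3*p)/(p^2 + 8*p + 7)
(2) = (2*q - 1)/(2*q)
(3) = (-7*a + u)/(7*a + u)
(4) = (5*a + y)/(7*a + y)
(5) = (l^2 + 5*l - 14)/(l^2 - 2*l - 3)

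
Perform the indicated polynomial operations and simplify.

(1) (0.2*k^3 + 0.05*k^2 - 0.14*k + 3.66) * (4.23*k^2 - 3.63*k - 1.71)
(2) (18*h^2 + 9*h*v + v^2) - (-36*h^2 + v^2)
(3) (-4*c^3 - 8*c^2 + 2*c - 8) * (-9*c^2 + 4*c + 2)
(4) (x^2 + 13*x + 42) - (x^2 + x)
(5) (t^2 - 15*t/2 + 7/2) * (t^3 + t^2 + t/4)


(1) = 0.846*k^5 - 0.5145*k^4 - 1.1157*k^3 + 15.9045*k^2 - 13.0464*k - 6.2586
(2) = 54*h^2 + 9*h*v
(3) = 36*c^5 + 56*c^4 - 58*c^3 + 64*c^2 - 28*c - 16
(4) = 12*x + 42
(5) = t^5 - 13*t^4/2 - 15*t^3/4 + 13*t^2/8 + 7*t/8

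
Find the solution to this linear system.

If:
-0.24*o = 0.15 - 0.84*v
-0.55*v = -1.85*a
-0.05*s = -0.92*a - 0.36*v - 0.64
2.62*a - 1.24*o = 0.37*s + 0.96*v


Then:
a = -0.13
o = -2.13
s = 7.35
v = -0.43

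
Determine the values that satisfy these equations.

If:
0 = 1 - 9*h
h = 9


Then:
No Solution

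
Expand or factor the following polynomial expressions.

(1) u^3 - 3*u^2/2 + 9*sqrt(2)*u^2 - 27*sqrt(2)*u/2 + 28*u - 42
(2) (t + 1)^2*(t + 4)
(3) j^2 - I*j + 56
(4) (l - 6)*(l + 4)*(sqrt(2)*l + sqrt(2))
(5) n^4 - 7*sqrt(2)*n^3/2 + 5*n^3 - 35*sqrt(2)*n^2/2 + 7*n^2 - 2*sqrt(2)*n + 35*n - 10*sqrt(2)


(1) = (u - 3/2)*(u + 2*sqrt(2))*(u + 7*sqrt(2))
(2) = t^3 + 6*t^2 + 9*t + 4
(3) = (j - 8*I)*(j + 7*I)
(4) = sqrt(2)*l^3 - sqrt(2)*l^2 - 26*sqrt(2)*l - 24*sqrt(2)
(5) = (n + 5)*(n - 2*sqrt(2))*(n - sqrt(2))*(n - sqrt(2)/2)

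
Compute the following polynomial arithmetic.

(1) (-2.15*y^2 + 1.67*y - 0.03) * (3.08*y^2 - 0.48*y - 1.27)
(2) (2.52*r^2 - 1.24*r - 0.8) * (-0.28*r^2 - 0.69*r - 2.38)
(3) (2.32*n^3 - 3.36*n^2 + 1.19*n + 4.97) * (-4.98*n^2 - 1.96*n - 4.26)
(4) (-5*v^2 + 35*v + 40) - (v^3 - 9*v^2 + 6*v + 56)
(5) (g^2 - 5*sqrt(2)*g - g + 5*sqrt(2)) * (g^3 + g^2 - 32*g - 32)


(1) = -6.622*y^4 + 6.1756*y^3 + 1.8365*y^2 - 2.1065*y + 0.0381
(2) = -0.7056*r^4 - 1.3916*r^3 - 4.918*r^2 + 3.5032*r + 1.904
(3) = -11.5536*n^5 + 12.1856*n^4 - 9.2238*n^3 - 12.7694*n^2 - 14.8106*n - 21.1722
(4) = -v^3 + 4*v^2 + 29*v - 16
(5) = g^5 - 5*sqrt(2)*g^4 - 33*g^3 + 165*sqrt(2)*g^2 + 32*g - 160*sqrt(2)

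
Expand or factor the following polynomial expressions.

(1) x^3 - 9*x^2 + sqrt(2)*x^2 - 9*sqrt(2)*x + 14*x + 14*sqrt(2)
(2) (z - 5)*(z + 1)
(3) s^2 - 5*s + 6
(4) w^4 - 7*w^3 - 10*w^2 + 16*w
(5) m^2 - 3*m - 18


(1) = (x - 7)*(x - 2)*(x + sqrt(2))
(2) = z^2 - 4*z - 5
(3) = (s - 3)*(s - 2)
(4) = w*(w - 8)*(w - 1)*(w + 2)
(5) = (m - 6)*(m + 3)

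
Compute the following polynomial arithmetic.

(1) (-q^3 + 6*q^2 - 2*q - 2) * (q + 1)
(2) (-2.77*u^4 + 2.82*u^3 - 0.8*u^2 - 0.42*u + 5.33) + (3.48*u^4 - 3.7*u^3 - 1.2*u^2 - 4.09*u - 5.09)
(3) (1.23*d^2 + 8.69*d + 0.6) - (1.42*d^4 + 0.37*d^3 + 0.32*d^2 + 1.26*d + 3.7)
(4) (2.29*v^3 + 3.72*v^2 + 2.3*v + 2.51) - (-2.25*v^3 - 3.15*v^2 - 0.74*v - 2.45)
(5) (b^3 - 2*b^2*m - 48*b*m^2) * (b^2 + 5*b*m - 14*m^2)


(1) = -q^4 + 5*q^3 + 4*q^2 - 4*q - 2
(2) = 0.71*u^4 - 0.88*u^3 - 2.0*u^2 - 4.51*u + 0.24
(3) = -1.42*d^4 - 0.37*d^3 + 0.91*d^2 + 7.43*d - 3.1
(4) = 4.54*v^3 + 6.87*v^2 + 3.04*v + 4.96
(5) = b^5 + 3*b^4*m - 72*b^3*m^2 - 212*b^2*m^3 + 672*b*m^4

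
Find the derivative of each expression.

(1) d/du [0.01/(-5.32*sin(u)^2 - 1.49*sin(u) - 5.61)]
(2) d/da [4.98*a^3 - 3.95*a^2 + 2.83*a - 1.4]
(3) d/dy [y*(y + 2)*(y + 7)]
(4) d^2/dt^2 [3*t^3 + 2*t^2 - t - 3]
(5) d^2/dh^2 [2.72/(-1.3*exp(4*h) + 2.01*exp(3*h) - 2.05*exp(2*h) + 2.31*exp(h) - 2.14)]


(1) = (0.1064*sin(u) + 0.0149)*cos(u)/(5.32*sin(u)^2 + 1.49*sin(u) + 5.61)^2
(2) = 14.94*a^2 - 7.9*a + 2.83
(3) = 3*y^2 + 18*y + 14
(4) = 18*t + 4
(5) = (-2.72*(5.2*exp(3*h) - 6.03*exp(2*h) + 4.1*exp(h) - 2.31)*(10.4*exp(3*h) - 12.06*exp(2*h) + 8.2*exp(h) - 4.62)*exp(h) + (56.576*exp(3*h) - 49.2048*exp(2*h) + 22.304*exp(h) - 6.2832)*(1.3*exp(4*h) - 2.01*exp(3*h) + 2.05*exp(2*h) - 2.31*exp(h) + 2.14))*exp(h)/(1.3*exp(4*h) - 2.01*exp(3*h) + 2.05*exp(2*h) - 2.31*exp(h) + 2.14)^3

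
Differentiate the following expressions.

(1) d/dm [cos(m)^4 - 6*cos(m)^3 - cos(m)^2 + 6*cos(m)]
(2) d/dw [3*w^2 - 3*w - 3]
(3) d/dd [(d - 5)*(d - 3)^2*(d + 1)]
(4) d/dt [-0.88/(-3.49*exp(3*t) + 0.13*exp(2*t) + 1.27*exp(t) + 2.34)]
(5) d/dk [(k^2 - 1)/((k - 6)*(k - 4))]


(1) = -3*sin(m)/2 + 9*sin(3*m)/2 - sin(4*m)/2
(2) = 6*w - 3
(3) = 4*d^3 - 30*d^2 + 56*d - 6
(4) = (-9.2136*exp(2*t) + 0.2288*exp(t) + 1.1176)*exp(t)/(-3.49*exp(3*t) + 0.13*exp(2*t) + 1.27*exp(t) + 2.34)^2
(5) = 10*(-k^2 + 5*k - 1)/(k^4 - 20*k^3 + 148*k^2 - 480*k + 576)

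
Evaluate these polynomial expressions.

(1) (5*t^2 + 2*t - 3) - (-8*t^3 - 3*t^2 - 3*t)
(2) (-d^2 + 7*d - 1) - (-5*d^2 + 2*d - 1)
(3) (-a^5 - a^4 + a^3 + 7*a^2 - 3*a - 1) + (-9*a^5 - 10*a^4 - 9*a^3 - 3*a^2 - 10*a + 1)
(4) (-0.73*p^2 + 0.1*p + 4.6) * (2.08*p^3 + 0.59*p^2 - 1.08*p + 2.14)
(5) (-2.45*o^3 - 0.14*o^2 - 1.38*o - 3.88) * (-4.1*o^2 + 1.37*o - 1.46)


(1) = 8*t^3 + 8*t^2 + 5*t - 3
(2) = 4*d^2 + 5*d
(3) = -10*a^5 - 11*a^4 - 8*a^3 + 4*a^2 - 13*a
(4) = -1.5184*p^5 - 0.2227*p^4 + 10.4154*p^3 + 1.0438*p^2 - 4.754*p + 9.844
(5) = 10.045*o^5 - 2.7825*o^4 + 9.0432*o^3 + 14.2218*o^2 - 3.3008*o + 5.6648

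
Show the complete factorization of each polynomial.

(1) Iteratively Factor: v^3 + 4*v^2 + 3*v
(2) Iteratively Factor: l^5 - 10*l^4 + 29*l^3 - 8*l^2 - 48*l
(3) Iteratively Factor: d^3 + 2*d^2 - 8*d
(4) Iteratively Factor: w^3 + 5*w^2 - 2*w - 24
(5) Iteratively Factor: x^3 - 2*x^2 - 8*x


(1) = (v + 1)*(v^2 + 3*v) = (v + 1)*(v + 3)*(v)
(2) = (l - 4)*(l^4 - 6*l^3 + 5*l^2 + 12*l) = (l - 4)^2*(l^3 - 2*l^2 - 3*l) = l*(l - 4)^2*(l^2 - 2*l - 3) = l*(l - 4)^2*(l - 3)*(l + 1)
(3) = (d + 4)*(d^2 - 2*d) = d*(d + 4)*(d - 2)
(4) = (w - 2)*(w^2 + 7*w + 12) = (w - 2)*(w + 3)*(w + 4)
(5) = (x)*(x^2 - 2*x - 8) = x*(x + 2)*(x - 4)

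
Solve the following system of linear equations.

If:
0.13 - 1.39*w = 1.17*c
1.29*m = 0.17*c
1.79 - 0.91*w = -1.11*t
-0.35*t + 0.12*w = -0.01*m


Then:
c = -3.87
m = -0.51
t = 1.13
w = 3.35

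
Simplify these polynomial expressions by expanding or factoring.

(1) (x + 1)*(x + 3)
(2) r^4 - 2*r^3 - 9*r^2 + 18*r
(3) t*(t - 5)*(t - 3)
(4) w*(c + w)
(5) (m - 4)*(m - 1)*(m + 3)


(1) = x^2 + 4*x + 3
(2) = r*(r - 3)*(r - 2)*(r + 3)
(3) = t^3 - 8*t^2 + 15*t
(4) = c*w + w^2
(5) = m^3 - 2*m^2 - 11*m + 12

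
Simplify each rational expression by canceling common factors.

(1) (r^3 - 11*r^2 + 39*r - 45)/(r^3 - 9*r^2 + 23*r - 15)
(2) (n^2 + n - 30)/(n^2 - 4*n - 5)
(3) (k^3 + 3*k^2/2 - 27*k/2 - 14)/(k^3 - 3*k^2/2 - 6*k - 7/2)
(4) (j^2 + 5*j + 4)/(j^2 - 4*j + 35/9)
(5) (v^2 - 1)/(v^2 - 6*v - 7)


(1) = (r - 3)/(r - 1)
(2) = (n + 6)/(n + 1)
(3) = (k + 4)/(k + 1)
(4) = (9*j^2 + 45*j + 36)/(9*j^2 - 36*j + 35)
(5) = (v - 1)/(v - 7)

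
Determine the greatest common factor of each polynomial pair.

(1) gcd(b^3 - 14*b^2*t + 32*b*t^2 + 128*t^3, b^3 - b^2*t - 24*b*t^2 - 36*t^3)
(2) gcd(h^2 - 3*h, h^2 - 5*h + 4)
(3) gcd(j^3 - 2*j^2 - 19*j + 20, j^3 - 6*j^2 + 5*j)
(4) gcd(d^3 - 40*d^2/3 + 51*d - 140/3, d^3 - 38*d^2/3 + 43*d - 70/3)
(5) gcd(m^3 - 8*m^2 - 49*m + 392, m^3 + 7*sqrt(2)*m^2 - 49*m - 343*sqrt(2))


(1) = b + 2*t
(2) = gcd(h*(h - 3), (h - 4)*(h - 1)) = 1
(3) = j^2 - 6*j + 5
(4) = d^2 - 12*d + 35
(5) = gcd((m - 8)*(m - 7)*(m + 7), (m - 7)*(m + 7)*(m + 7*sqrt(2))) = m^2 - 49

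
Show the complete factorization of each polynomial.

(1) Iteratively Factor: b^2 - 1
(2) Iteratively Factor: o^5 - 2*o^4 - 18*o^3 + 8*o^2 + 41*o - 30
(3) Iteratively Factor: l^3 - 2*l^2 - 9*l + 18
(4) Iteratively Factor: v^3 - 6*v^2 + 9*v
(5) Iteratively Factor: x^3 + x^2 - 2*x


(1) = (b - 1)*(b + 1)
(2) = (o - 1)*(o^4 - o^3 - 19*o^2 - 11*o + 30) = (o - 1)^2*(o^3 - 19*o - 30) = (o - 1)^2*(o + 2)*(o^2 - 2*o - 15) = (o - 1)^2*(o + 2)*(o + 3)*(o - 5)
(3) = (l - 2)*(l^2 - 9) = (l - 2)*(l + 3)*(l - 3)
(4) = (v)*(v^2 - 6*v + 9) = v*(v - 3)*(v - 3)
(5) = (x - 1)*(x^2 + 2*x) = (x - 1)*(x + 2)*(x)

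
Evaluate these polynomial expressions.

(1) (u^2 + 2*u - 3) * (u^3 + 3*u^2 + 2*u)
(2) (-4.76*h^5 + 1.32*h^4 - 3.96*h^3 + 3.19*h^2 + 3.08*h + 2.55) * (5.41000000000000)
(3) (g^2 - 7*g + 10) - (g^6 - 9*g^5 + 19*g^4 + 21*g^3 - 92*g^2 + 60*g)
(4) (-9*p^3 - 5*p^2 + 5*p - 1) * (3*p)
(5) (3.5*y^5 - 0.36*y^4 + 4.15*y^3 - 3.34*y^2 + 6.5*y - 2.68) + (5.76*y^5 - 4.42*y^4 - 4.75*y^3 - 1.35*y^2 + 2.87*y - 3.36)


(1) = u^5 + 5*u^4 + 5*u^3 - 5*u^2 - 6*u
(2) = -25.7516*h^5 + 7.1412*h^4 - 21.4236*h^3 + 17.2579*h^2 + 16.6628*h + 13.7955
(3) = -g^6 + 9*g^5 - 19*g^4 - 21*g^3 + 93*g^2 - 67*g + 10
(4) = -27*p^4 - 15*p^3 + 15*p^2 - 3*p
(5) = 9.26*y^5 - 4.78*y^4 - 0.6*y^3 - 4.69*y^2 + 9.37*y - 6.04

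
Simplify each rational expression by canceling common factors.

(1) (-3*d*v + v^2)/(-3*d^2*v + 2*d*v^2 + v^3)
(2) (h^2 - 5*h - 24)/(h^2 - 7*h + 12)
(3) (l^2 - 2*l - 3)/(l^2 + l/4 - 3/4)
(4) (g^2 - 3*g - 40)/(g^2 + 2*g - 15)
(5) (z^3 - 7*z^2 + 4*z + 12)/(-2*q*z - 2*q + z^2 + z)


(1) = (-3*d + v)/(-3*d^2 + 2*d*v + v^2)
(2) = (h^2 - 5*h - 24)/(h^2 - 7*h + 12)
(3) = (4*l - 12)/(4*l - 3)
(4) = (g - 8)/(g - 3)
(5) = (z^2 - 8*z + 12)/(-2*q + z)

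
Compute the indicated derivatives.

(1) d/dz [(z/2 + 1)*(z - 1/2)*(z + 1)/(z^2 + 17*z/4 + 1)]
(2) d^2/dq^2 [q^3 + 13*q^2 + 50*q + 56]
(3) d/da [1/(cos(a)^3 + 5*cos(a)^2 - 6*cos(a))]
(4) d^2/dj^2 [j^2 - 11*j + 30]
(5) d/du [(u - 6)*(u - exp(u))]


(1) = (8*z^4 + 68*z^3 + 105*z^2 + 56*z + 38)/(16*z^4 + 136*z^3 + 321*z^2 + 136*z + 16)
(2) = 6*q + 26
(3) = (3*sin(a) - 6*sin(a)/cos(a)^2 + 10*tan(a))/((cos(a) - 1)^2*(cos(a) + 6)^2)
(4) = 2
(5) = u + (1 - exp(u))*(u - 6) - exp(u)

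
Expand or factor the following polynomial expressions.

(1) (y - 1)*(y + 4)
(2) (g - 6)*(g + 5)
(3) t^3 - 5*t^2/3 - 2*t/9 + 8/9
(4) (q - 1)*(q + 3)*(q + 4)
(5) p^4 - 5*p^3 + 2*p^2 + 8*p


(1) = y^2 + 3*y - 4
(2) = g^2 - g - 30
(3) = (t - 4/3)*(t - 1)*(t + 2/3)
(4) = q^3 + 6*q^2 + 5*q - 12
(5) = p*(p - 4)*(p - 2)*(p + 1)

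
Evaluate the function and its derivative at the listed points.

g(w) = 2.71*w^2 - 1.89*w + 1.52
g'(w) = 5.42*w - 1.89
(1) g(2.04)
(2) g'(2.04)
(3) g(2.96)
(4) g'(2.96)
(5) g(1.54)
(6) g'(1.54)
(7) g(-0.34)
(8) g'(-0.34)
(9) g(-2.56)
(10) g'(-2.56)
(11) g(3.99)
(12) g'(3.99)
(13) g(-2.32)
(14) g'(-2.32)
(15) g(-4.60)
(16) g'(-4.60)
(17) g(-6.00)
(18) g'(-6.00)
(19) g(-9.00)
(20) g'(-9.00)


(1) = 8.94
(2) = 9.17
(3) = 19.67
(4) = 14.15
(5) = 5.04
(6) = 6.46
(7) = 2.48
(8) = -3.73
(9) = 24.12
(10) = -15.77
(11) = 37.12
(12) = 19.74
(13) = 20.49
(14) = -14.46
(15) = 67.56
(16) = -26.82
(17) = 110.42
(18) = -34.41
(19) = 238.04
(20) = -50.67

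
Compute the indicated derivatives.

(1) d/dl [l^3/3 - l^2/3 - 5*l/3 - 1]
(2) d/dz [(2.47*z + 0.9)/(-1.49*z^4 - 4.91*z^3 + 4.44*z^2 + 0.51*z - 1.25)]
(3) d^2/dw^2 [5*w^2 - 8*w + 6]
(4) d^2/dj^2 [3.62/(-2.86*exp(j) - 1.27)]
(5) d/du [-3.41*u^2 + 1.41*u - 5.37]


(1) = l^2 - 2*l/3 - 5/3
(2) = (11.0409*z^4 + 29.6194*z^3 + 2.2902*z^2 - 7.992*z - 3.5465)/(2.2201*z^8 + 14.6318*z^7 + 10.8769*z^6 - 45.1206*z^5 + 18.4304*z^4 + 16.8038*z^3 - 10.8399*z^2 - 1.275*z + 1.5625)
(3) = 10
(4) = (13.148564 - 29.610152*exp(j))*exp(j)/(2.86*exp(j) + 1.27)^3
(5) = 1.41 - 6.82*u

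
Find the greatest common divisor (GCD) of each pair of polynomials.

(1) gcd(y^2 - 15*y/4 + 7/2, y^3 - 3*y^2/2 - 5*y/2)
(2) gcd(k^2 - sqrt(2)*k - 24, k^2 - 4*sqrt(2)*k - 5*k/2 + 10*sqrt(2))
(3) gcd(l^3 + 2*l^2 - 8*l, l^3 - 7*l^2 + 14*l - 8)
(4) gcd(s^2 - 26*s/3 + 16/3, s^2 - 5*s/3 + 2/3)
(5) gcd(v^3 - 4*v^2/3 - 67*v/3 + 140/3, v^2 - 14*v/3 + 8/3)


(1) = 1
(2) = k - 4*sqrt(2)
(3) = l - 2
(4) = gcd((s - 8)*(s - 2/3), (s - 1)*(s - 2/3)) = s - 2/3
(5) = gcd((v - 4)*(v - 7/3)*(v + 5), (v - 4)*(v - 2/3)) = v - 4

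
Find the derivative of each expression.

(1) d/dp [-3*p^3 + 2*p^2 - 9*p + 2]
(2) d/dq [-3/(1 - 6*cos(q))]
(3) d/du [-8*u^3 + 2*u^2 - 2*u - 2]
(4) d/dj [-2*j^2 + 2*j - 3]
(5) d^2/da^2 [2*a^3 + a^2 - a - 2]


(1) = -9*p^2 + 4*p - 9
(2) = 18*sin(q)/(6*cos(q) - 1)^2
(3) = -24*u^2 + 4*u - 2
(4) = 2 - 4*j
(5) = 12*a + 2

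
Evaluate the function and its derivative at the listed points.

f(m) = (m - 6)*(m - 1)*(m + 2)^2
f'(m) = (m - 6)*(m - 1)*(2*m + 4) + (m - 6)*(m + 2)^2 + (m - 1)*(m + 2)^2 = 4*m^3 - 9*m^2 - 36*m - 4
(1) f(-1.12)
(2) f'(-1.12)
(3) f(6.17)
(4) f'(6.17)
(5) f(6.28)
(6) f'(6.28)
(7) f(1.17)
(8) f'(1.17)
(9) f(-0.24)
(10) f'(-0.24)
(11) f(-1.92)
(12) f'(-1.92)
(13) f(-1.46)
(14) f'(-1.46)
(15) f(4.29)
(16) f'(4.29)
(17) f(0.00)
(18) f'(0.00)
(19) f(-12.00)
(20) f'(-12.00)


(1) = 11.69
(2) = 19.41
(3) = 58.67
(4) = 370.80
(5) = 101.36
(6) = 405.67
(7) = -8.25
(8) = -52.03
(9) = 23.97
(10) = 4.07
(11) = 0.15
(12) = 3.63
(13) = 5.35
(14) = 16.93
(15) = -222.58
(16) = -8.26
(17) = 24.00
(18) = -4.00
(19) = 23400.00
(20) = -7780.00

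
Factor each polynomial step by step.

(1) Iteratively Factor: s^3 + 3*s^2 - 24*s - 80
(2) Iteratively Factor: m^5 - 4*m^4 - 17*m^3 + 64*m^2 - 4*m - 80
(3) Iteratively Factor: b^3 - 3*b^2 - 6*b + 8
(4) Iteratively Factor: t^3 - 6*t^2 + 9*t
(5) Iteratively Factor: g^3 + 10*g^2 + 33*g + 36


(1) = (s + 4)*(s^2 - s - 20) = (s + 4)^2*(s - 5)
(2) = (m - 5)*(m^4 + m^3 - 12*m^2 + 4*m + 16) = (m - 5)*(m - 2)*(m^3 + 3*m^2 - 6*m - 8) = (m - 5)*(m - 2)*(m + 4)*(m^2 - m - 2) = (m - 5)*(m - 2)*(m + 1)*(m + 4)*(m - 2)
(3) = (b - 4)*(b^2 + b - 2) = (b - 4)*(b + 2)*(b - 1)
(4) = (t - 3)*(t^2 - 3*t) = (t - 3)^2*(t)
(5) = (g + 4)*(g^2 + 6*g + 9) = (g + 3)*(g + 4)*(g + 3)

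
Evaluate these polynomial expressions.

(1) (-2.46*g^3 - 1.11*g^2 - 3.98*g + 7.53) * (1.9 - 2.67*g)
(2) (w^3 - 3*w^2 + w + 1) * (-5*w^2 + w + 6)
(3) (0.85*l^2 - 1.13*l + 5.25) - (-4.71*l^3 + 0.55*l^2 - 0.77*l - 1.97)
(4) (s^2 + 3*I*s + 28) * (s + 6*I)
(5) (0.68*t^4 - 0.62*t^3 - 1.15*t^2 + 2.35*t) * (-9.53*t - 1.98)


(1) = 6.5682*g^4 - 1.7103*g^3 + 8.5176*g^2 - 27.6671*g + 14.307
(2) = -5*w^5 + 16*w^4 - 2*w^3 - 22*w^2 + 7*w + 6
(3) = 4.71*l^3 + 0.3*l^2 - 0.36*l + 7.22
(4) = s^3 + 9*I*s^2 + 10*s + 168*I
(5) = -6.4804*t^5 + 4.5622*t^4 + 12.1871*t^3 - 20.1185*t^2 - 4.653*t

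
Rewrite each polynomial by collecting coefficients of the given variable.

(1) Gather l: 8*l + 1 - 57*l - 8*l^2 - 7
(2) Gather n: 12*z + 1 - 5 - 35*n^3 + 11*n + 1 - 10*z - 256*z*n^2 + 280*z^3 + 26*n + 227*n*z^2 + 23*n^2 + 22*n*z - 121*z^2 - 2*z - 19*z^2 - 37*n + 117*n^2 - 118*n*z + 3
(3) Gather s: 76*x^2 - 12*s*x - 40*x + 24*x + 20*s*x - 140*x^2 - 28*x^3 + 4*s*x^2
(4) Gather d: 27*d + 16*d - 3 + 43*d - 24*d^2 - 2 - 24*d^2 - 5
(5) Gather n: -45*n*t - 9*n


(1) = -8*l^2 - 49*l - 6
(2) = -35*n^3 + n^2*(140 - 256*z) + n*(227*z^2 - 96*z) + 280*z^3 - 140*z^2
(3) = s*(4*x^2 + 8*x) - 28*x^3 - 64*x^2 - 16*x
(4) = -48*d^2 + 86*d - 10
(5) = n*(-45*t - 9)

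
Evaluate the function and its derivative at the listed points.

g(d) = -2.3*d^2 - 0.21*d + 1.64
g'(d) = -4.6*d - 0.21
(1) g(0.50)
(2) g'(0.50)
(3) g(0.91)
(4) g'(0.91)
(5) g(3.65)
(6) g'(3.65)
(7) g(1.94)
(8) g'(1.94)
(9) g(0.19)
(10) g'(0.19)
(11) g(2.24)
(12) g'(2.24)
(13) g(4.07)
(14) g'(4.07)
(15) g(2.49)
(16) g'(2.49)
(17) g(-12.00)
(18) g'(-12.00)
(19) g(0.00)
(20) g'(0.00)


(1) = 0.96
(2) = -2.51
(3) = -0.46
(4) = -4.40
(5) = -29.77
(6) = -17.00
(7) = -7.42
(8) = -9.13
(9) = 1.52
(10) = -1.08
(11) = -10.37
(12) = -10.51
(13) = -37.31
(14) = -18.93
(15) = -13.14
(16) = -11.66
(17) = -327.04
(18) = 54.99
(19) = 1.64
(20) = -0.21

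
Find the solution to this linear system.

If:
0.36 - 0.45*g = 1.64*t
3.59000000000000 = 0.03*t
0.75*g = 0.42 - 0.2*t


Then:
No Solution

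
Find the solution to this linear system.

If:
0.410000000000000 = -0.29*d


Then:
d = -1.41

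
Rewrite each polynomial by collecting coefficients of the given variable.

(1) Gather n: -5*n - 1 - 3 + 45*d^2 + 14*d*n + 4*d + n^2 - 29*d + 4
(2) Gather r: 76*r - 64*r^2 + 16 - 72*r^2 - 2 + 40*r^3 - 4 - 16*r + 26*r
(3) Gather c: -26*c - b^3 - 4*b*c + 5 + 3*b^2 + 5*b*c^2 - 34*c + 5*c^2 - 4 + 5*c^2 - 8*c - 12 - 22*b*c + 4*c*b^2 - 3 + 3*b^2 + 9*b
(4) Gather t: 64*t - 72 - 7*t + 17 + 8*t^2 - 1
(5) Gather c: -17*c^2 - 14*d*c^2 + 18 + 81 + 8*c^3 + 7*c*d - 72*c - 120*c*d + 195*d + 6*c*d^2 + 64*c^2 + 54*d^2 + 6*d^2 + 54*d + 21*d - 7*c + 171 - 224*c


(1) = 45*d^2 - 25*d + n^2 + n*(14*d - 5)
(2) = 40*r^3 - 136*r^2 + 86*r + 10
(3) = -b^3 + 6*b^2 + 9*b + c^2*(5*b + 10) + c*(4*b^2 - 26*b - 68) - 14
(4) = 8*t^2 + 57*t - 56
(5) = 8*c^3 + c^2*(47 - 14*d) + c*(6*d^2 - 113*d - 303) + 60*d^2 + 270*d + 270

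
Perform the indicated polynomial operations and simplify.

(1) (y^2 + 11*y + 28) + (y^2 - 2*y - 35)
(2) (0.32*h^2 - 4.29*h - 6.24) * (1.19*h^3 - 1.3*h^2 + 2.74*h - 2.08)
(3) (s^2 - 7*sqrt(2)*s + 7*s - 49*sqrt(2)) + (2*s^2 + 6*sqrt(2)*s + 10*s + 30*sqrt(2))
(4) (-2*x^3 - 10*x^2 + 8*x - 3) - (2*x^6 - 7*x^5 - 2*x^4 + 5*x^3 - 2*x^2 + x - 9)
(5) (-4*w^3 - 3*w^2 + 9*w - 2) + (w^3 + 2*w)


(1) = 2*y^2 + 9*y - 7
(2) = 0.3808*h^5 - 5.5211*h^4 - 0.9718*h^3 - 4.3082*h^2 - 8.1744*h + 12.9792
(3) = 3*s^2 - sqrt(2)*s + 17*s - 19*sqrt(2)
(4) = -2*x^6 + 7*x^5 + 2*x^4 - 7*x^3 - 8*x^2 + 7*x + 6
(5) = -3*w^3 - 3*w^2 + 11*w - 2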